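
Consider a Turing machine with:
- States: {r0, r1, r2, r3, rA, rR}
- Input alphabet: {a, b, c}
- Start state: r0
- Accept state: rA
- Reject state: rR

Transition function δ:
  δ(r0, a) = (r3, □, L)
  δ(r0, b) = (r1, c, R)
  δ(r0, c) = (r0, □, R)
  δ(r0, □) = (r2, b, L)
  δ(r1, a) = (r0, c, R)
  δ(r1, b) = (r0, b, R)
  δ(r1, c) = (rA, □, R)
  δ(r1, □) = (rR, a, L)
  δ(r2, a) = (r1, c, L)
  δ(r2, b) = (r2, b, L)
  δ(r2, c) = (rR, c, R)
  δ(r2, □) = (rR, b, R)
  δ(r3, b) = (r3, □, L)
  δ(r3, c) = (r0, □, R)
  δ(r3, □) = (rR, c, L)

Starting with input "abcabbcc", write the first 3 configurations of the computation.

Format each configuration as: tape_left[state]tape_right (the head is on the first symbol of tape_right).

Transitions applied:
Step 1: δ(r0, a) = (r3, □, L)
Step 2: δ(r3, □) = (rR, c, L)

The first 3 configurations are:
[r0]abcabbcc ⊢ [r3]□□bcabbcc ⊢ [rR]□c□bcabbcc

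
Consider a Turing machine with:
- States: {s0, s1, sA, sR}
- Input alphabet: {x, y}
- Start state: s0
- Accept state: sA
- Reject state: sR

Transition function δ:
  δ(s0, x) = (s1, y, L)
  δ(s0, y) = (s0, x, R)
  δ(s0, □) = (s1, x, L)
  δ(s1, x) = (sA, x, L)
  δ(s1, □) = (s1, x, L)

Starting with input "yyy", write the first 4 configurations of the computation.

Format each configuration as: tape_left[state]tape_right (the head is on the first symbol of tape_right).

Transitions applied:
Step 1: δ(s0, y) = (s0, x, R)
Step 2: δ(s0, y) = (s0, x, R)
Step 3: δ(s0, y) = (s0, x, R)

The first 4 configurations are:
[s0]yyy ⊢ x[s0]yy ⊢ xx[s0]y ⊢ xxx[s0]□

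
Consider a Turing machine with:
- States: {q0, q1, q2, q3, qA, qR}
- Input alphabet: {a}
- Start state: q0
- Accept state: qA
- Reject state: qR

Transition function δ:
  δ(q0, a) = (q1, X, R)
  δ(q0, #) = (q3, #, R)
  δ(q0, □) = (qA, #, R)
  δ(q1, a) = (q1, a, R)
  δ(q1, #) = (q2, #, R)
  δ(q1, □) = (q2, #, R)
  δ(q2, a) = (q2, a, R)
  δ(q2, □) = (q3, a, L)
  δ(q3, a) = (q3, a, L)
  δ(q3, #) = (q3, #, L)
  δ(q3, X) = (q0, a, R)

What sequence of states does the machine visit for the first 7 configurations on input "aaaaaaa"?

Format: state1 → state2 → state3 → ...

Execution trace:
Initial: [q0]aaaaaaa
Step 1: δ(q0, a) = (q1, X, R) → X[q1]aaaaaa
Step 2: δ(q1, a) = (q1, a, R) → Xa[q1]aaaaa
Step 3: δ(q1, a) = (q1, a, R) → Xaa[q1]aaaa
Step 4: δ(q1, a) = (q1, a, R) → Xaaa[q1]aaa
Step 5: δ(q1, a) = (q1, a, R) → Xaaaa[q1]aa
Step 6: δ(q1, a) = (q1, a, R) → Xaaaaa[q1]a

State sequence: q0 → q1 → q1 → q1 → q1 → q1 → q1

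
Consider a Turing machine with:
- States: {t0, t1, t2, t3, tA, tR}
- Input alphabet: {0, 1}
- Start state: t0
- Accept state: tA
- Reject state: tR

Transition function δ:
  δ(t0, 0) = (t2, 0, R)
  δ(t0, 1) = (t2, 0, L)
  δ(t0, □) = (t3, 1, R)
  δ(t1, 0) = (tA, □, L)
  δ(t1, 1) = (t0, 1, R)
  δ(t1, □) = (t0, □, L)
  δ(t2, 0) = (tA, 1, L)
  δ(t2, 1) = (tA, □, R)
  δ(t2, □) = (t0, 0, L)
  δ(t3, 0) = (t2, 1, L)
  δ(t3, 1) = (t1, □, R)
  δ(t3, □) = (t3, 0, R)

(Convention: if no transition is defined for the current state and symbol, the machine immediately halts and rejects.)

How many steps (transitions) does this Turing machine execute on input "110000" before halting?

Execution trace:
Initial: [t0]110000
Step 1: δ(t0, 1) = (t2, 0, L) → [t2]□010000
Step 2: δ(t2, □) = (t0, 0, L) → [t0]□0010000
Step 3: δ(t0, □) = (t3, 1, R) → 1[t3]0010000
Step 4: δ(t3, 0) = (t2, 1, L) → [t2]11010000
Step 5: δ(t2, 1) = (tA, □, R) → □[tA]1010000

The machine reaches the accept state tA and halts.

The machine executed 5 steps before halting.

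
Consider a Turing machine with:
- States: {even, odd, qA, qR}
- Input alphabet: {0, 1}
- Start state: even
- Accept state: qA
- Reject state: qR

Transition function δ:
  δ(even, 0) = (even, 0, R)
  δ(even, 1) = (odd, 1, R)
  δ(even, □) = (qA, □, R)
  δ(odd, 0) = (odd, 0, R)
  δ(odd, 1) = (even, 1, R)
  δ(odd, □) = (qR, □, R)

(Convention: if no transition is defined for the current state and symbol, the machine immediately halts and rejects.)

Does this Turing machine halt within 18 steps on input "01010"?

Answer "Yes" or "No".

Execution trace:
Initial: [even]01010
Step 1: δ(even, 0) = (even, 0, R) → 0[even]1010
Step 2: δ(even, 1) = (odd, 1, R) → 01[odd]010
Step 3: δ(odd, 0) = (odd, 0, R) → 010[odd]10
Step 4: δ(odd, 1) = (even, 1, R) → 0101[even]0
Step 5: δ(even, 0) = (even, 0, R) → 01010[even]□
Step 6: δ(even, □) = (qA, □, R) → 01010□[qA]□

The machine reaches the accept state qA and halts.
The machine halted after 6 steps (within the 18-step bound).

Answer: Yes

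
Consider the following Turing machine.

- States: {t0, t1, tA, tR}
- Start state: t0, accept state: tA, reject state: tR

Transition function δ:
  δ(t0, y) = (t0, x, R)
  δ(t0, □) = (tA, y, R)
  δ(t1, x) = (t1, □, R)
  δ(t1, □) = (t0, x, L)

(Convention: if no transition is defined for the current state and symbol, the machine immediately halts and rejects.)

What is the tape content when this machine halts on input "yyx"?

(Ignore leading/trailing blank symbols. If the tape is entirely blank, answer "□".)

Execution trace:
Initial: [t0]yyx
Step 1: δ(t0, y) = (t0, x, R) → x[t0]yx
Step 2: δ(t0, y) = (t0, x, R) → xx[t0]x

No transition is defined for δ(t0, x). By convention the machine halts and rejects.

Final tape (ignoring leading/trailing blanks): xxx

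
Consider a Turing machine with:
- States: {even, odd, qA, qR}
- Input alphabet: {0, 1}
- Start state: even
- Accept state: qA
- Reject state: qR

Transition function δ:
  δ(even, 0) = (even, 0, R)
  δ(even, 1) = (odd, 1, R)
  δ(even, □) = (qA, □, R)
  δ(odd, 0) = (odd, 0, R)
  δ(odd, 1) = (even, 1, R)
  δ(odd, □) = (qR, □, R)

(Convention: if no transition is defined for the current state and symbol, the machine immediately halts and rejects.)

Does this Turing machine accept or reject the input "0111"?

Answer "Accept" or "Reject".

Execution trace:
Initial: [even]0111
Step 1: δ(even, 0) = (even, 0, R) → 0[even]111
Step 2: δ(even, 1) = (odd, 1, R) → 01[odd]11
Step 3: δ(odd, 1) = (even, 1, R) → 011[even]1
Step 4: δ(even, 1) = (odd, 1, R) → 0111[odd]□
Step 5: δ(odd, □) = (qR, □, R) → 0111□[qR]□

The machine reaches the reject state qR and halts.

Answer: Reject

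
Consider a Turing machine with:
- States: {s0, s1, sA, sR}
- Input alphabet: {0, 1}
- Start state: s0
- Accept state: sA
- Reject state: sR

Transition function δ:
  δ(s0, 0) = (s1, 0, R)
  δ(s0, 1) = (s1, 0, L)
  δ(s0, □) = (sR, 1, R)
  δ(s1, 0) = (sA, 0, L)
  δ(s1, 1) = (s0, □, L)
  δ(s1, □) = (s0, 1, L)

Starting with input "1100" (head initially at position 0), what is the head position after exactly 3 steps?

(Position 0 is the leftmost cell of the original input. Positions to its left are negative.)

Execution trace (head position shown):
Step 0: [s0]1100  (head at position 0)
Step 1: move left → [s1]□0100  (head at position -1)
Step 2: move left → [s0]□10100  (head at position -2)
Step 3: move right → 1[sR]10100  (head at position -1)

After 3 steps, the head is at position -1.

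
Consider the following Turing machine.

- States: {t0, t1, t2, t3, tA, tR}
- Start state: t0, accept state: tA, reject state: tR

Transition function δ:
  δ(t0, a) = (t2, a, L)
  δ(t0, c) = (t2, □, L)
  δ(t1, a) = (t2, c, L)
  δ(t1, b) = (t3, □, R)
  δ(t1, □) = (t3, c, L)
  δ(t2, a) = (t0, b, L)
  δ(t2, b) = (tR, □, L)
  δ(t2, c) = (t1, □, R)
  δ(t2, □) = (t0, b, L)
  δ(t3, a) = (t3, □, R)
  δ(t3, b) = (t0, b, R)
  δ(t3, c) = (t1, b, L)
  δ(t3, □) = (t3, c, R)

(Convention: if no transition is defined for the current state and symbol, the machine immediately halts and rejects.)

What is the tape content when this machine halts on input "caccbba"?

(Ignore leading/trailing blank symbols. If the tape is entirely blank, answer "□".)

Execution trace:
Initial: [t0]caccbba
Step 1: δ(t0, c) = (t2, □, L) → [t2]□□accbba
Step 2: δ(t2, □) = (t0, b, L) → [t0]□b□accbba

No transition is defined for δ(t0, □). By convention the machine halts and rejects.

Final tape (ignoring leading/trailing blanks): b□accbba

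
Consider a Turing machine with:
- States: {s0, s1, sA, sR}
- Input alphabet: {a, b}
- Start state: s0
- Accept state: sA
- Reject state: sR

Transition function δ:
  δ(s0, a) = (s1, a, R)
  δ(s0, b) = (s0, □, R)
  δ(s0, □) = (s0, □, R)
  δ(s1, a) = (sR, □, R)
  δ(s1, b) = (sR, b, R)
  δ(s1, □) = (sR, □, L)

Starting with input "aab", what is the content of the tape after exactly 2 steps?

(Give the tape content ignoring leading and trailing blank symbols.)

Execution trace:
Initial: [s0]aab
Step 1: δ(s0, a) = (s1, a, R) → a[s1]ab
Step 2: δ(s1, a) = (sR, □, R) → a□[sR]b

The machine reaches the reject state sR and halts.

After 2 steps, the tape (ignoring leading/trailing blanks) is: a□b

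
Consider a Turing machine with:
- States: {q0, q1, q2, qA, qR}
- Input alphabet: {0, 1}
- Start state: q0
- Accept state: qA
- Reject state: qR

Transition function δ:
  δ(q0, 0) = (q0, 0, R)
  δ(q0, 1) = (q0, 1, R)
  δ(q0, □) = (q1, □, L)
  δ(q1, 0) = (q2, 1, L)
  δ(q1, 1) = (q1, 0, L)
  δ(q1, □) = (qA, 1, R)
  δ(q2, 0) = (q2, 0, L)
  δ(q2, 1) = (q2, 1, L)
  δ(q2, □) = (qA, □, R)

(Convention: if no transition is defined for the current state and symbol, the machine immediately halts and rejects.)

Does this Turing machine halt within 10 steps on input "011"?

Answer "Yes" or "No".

Execution trace:
Initial: [q0]011
Step 1: δ(q0, 0) = (q0, 0, R) → 0[q0]11
Step 2: δ(q0, 1) = (q0, 1, R) → 01[q0]1
Step 3: δ(q0, 1) = (q0, 1, R) → 011[q0]□
Step 4: δ(q0, □) = (q1, □, L) → 01[q1]1□
Step 5: δ(q1, 1) = (q1, 0, L) → 0[q1]10□
Step 6: δ(q1, 1) = (q1, 0, L) → [q1]000□
Step 7: δ(q1, 0) = (q2, 1, L) → [q2]□100□
Step 8: δ(q2, □) = (qA, □, R) → □[qA]100□

The machine reaches the accept state qA and halts.
The machine halted after 8 steps (within the 10-step bound).

Answer: Yes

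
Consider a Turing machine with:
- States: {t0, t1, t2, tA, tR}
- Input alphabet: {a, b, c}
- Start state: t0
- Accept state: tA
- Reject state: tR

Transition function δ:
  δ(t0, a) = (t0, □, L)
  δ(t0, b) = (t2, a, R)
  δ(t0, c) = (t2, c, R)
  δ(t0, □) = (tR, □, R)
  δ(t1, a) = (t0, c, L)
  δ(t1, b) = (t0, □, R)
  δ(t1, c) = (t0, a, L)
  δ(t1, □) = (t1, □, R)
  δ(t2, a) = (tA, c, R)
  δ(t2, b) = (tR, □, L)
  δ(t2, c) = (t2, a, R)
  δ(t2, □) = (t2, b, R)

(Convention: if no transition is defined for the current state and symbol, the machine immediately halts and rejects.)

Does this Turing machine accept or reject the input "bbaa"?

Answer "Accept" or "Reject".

Execution trace:
Initial: [t0]bbaa
Step 1: δ(t0, b) = (t2, a, R) → a[t2]baa
Step 2: δ(t2, b) = (tR, □, L) → [tR]a□aa

The machine reaches the reject state tR and halts.

Answer: Reject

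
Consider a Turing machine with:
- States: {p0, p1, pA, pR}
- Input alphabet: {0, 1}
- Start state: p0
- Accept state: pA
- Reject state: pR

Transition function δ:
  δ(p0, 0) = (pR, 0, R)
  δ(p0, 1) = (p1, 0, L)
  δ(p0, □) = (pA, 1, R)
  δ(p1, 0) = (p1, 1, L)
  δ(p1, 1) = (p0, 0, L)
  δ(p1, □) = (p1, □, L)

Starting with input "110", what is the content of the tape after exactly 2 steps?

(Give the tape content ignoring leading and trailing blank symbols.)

Execution trace:
Initial: [p0]110
Step 1: δ(p0, 1) = (p1, 0, L) → [p1]□010
Step 2: δ(p1, □) = (p1, □, L) → [p1]□□010

After 2 steps, the tape (ignoring leading/trailing blanks) is: 010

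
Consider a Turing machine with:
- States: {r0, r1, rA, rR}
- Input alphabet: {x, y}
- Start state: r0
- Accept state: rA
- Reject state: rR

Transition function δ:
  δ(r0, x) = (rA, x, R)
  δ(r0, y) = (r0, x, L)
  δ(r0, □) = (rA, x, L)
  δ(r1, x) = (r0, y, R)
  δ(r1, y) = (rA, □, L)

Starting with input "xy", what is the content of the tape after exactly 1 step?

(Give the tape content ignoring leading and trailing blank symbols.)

Execution trace:
Initial: [r0]xy
Step 1: δ(r0, x) = (rA, x, R) → x[rA]y

The machine reaches the accept state rA and halts.

After 1 step, the tape (ignoring leading/trailing blanks) is: xy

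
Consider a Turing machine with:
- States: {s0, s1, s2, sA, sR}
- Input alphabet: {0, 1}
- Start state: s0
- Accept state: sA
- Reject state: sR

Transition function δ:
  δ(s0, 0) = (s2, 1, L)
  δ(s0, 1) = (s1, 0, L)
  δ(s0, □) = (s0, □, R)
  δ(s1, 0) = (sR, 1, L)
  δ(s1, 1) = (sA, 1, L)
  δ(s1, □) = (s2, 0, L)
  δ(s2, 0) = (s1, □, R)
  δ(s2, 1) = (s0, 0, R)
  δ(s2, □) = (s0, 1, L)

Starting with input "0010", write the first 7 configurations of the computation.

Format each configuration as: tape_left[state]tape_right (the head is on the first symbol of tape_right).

Transitions applied:
Step 1: δ(s0, 0) = (s2, 1, L)
Step 2: δ(s2, □) = (s0, 1, L)
Step 3: δ(s0, □) = (s0, □, R)
Step 4: δ(s0, 1) = (s1, 0, L)
Step 5: δ(s1, □) = (s2, 0, L)
Step 6: δ(s2, □) = (s0, 1, L)

The first 7 configurations are:
[s0]0010 ⊢ [s2]□1010 ⊢ [s0]□11010 ⊢ □[s0]11010 ⊢ [s1]□01010 ⊢ [s2]□001010 ⊢ [s0]□1001010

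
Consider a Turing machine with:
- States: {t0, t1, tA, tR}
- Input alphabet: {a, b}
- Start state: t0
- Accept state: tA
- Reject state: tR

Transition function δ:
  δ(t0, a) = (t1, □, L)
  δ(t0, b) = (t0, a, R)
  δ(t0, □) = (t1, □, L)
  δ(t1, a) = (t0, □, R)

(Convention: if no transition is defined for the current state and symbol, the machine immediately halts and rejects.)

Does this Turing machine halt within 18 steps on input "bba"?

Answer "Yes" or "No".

Execution trace:
Initial: [t0]bba
Step 1: δ(t0, b) = (t0, a, R) → a[t0]ba
Step 2: δ(t0, b) = (t0, a, R) → aa[t0]a
Step 3: δ(t0, a) = (t1, □, L) → a[t1]a□
Step 4: δ(t1, a) = (t0, □, R) → a□[t0]□
Step 5: δ(t0, □) = (t1, □, L) → a[t1]□□

No transition is defined for δ(t1, □). By convention the machine halts and rejects.
The machine halted after 5 steps (within the 18-step bound).

Answer: Yes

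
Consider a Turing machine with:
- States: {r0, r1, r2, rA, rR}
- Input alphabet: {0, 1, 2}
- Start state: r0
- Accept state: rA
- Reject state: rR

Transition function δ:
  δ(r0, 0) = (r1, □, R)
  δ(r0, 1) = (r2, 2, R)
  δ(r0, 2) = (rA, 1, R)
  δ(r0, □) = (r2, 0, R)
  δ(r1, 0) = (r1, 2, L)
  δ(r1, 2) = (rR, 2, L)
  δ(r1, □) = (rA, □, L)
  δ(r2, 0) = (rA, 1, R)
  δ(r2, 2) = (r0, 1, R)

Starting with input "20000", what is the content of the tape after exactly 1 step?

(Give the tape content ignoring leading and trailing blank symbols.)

Execution trace:
Initial: [r0]20000
Step 1: δ(r0, 2) = (rA, 1, R) → 1[rA]0000

The machine reaches the accept state rA and halts.

After 1 step, the tape (ignoring leading/trailing blanks) is: 10000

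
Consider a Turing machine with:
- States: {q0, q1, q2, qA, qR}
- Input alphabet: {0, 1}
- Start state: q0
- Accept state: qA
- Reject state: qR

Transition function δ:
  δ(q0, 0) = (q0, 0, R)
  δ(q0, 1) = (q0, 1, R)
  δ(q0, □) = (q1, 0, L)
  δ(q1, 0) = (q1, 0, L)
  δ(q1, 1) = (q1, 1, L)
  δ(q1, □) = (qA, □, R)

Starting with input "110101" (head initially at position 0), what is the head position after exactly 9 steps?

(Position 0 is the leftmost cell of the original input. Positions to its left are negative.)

Execution trace (head position shown):
Step 0: [q0]110101  (head at position 0)
Step 1: move right → 1[q0]10101  (head at position 1)
Step 2: move right → 11[q0]0101  (head at position 2)
Step 3: move right → 110[q0]101  (head at position 3)
Step 4: move right → 1101[q0]01  (head at position 4)
Step 5: move right → 11010[q0]1  (head at position 5)
Step 6: move right → 110101[q0]□  (head at position 6)
Step 7: move left → 11010[q1]10  (head at position 5)
Step 8: move left → 1101[q1]010  (head at position 4)
Step 9: move left → 110[q1]1010  (head at position 3)

After 9 steps, the head is at position 3.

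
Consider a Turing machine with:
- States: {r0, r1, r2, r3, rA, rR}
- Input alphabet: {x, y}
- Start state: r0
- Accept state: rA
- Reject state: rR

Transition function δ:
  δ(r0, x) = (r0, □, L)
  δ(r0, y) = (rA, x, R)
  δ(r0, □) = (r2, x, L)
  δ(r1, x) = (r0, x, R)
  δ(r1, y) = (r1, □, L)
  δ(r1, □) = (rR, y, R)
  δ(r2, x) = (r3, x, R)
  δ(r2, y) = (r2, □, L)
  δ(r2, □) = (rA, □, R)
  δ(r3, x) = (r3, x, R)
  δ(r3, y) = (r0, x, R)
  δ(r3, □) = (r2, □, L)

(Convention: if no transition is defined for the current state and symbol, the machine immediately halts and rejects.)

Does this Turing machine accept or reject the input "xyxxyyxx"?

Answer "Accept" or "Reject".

Execution trace:
Initial: [r0]xyxxyyxx
Step 1: δ(r0, x) = (r0, □, L) → [r0]□□yxxyyxx
Step 2: δ(r0, □) = (r2, x, L) → [r2]□x□yxxyyxx
Step 3: δ(r2, □) = (rA, □, R) → □[rA]x□yxxyyxx

The machine reaches the accept state rA and halts.

Answer: Accept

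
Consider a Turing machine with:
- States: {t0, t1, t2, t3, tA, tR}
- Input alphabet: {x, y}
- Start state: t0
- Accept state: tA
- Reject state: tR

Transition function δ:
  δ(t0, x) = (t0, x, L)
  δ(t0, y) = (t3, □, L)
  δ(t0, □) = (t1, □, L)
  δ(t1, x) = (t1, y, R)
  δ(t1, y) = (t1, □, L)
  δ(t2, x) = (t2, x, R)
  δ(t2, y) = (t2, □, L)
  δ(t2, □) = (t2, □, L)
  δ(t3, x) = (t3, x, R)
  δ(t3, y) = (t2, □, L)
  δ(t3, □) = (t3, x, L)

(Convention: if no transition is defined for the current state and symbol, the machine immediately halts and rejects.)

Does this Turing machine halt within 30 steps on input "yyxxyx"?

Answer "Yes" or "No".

Execution trace:
Initial: [t0]yyxxyx
Step 1: δ(t0, y) = (t3, □, L) → [t3]□□yxxyx
Step 2: δ(t3, □) = (t3, x, L) → [t3]□x□yxxyx
Step 3: δ(t3, □) = (t3, x, L) → [t3]□xx□yxxyx
Step 4: δ(t3, □) = (t3, x, L) → [t3]□xxx□yxxyx
Step 5: δ(t3, □) = (t3, x, L) → [t3]□xxxx□yxxyx
Step 6: δ(t3, □) = (t3, x, L) → [t3]□xxxxx□yxxyx
Step 7: δ(t3, □) = (t3, x, L) → [t3]□xxxxxx□yxxyx
Step 8: δ(t3, □) = (t3, x, L) → [t3]□xxxxxxx□yxxyx
Step 9: δ(t3, □) = (t3, x, L) → [t3]□xxxxxxxx□yxxyx
Step 10: δ(t3, □) = (t3, x, L) → [t3]□xxxxxxxxx□yxxyx
Step 11: δ(t3, □) = (t3, x, L) → [t3]□xxxxxxxxxx□yxxyx
Step 12: δ(t3, □) = (t3, x, L) → [t3]□xxxxxxxxxxx□yxxyx
Step 13: δ(t3, □) = (t3, x, L) → [t3]□xxxxxxxxxxxx□yxxyx
Step 14: δ(t3, □) = (t3, x, L) → [t3]□xxxxxxxxxxxxx□yxxyx
Step 15: δ(t3, □) = (t3, x, L) → [t3]□xxxxxxxxxxxxxx□yxxyx
Step 16: δ(t3, □) = (t3, x, L) → [t3]□xxxxxxxxxxxxxxx□yxxyx
Step 17: δ(t3, □) = (t3, x, L) → [t3]□xxxxxxxxxxxxxxxx□yxxyx
Step 18: δ(t3, □) = (t3, x, L) → [t3]□xxxxxxxxxxxxxxxxx□yxxyx
Step 19: δ(t3, □) = (t3, x, L) → [t3]□xxxxxxxxxxxxxxxxxx□yxxyx
Step 20: δ(t3, □) = (t3, x, L) → [t3]□xxxxxxxxxxxxxxxxxxx□yxxyx
Step 21: δ(t3, □) = (t3, x, L) → [t3]□xxxxxxxxxxxxxxxxxxxx□yxxyx
Step 22: δ(t3, □) = (t3, x, L) → [t3]□xxxxxxxxxxxxxxxxxxxxx□yxxyx
Step 23: δ(t3, □) = (t3, x, L) → [t3]□xxxxxxxxxxxxxxxxxxxxxx□yxxyx
Step 24: δ(t3, □) = (t3, x, L) → [t3]□xxxxxxxxxxxxxxxxxxxxxxx□yxxyx
Step 25: δ(t3, □) = (t3, x, L) → [t3]□xxxxxxxxxxxxxxxxxxxxxxxx□yxxyx
Step 26: δ(t3, □) = (t3, x, L) → [t3]□xxxxxxxxxxxxxxxxxxxxxxxxx□yxxyx
Step 27: δ(t3, □) = (t3, x, L) → [t3]□xxxxxxxxxxxxxxxxxxxxxxxxxx□yxxyx
Step 28: δ(t3, □) = (t3, x, L) → [t3]□xxxxxxxxxxxxxxxxxxxxxxxxxxx□yxxyx
Step 29: δ(t3, □) = (t3, x, L) → [t3]□xxxxxxxxxxxxxxxxxxxxxxxxxxxx□yxxyx
Step 30: δ(t3, □) = (t3, x, L) → [t3]□xxxxxxxxxxxxxxxxxxxxxxxxxxxxx□yxxyx

The machine has not reached a halting state after 30 steps.
The machine did not halt within the 30-step bound.

Answer: No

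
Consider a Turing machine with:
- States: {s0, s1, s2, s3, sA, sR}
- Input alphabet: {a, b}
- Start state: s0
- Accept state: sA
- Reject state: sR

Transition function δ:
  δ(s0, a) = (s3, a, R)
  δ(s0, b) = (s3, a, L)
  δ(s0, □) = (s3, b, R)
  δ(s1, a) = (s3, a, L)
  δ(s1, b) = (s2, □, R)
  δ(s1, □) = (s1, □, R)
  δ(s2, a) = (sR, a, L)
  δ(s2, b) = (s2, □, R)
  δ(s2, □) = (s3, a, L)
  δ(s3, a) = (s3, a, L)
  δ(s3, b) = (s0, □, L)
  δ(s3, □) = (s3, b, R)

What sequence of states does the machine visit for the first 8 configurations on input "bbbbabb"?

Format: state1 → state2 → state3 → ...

Execution trace:
Initial: [s0]bbbbabb
Step 1: δ(s0, b) = (s3, a, L) → [s3]□abbbabb
Step 2: δ(s3, □) = (s3, b, R) → b[s3]abbbabb
Step 3: δ(s3, a) = (s3, a, L) → [s3]babbbabb
Step 4: δ(s3, b) = (s0, □, L) → [s0]□□abbbabb
Step 5: δ(s0, □) = (s3, b, R) → b[s3]□abbbabb
Step 6: δ(s3, □) = (s3, b, R) → bb[s3]abbbabb
Step 7: δ(s3, a) = (s3, a, L) → b[s3]babbbabb

State sequence: s0 → s3 → s3 → s3 → s0 → s3 → s3 → s3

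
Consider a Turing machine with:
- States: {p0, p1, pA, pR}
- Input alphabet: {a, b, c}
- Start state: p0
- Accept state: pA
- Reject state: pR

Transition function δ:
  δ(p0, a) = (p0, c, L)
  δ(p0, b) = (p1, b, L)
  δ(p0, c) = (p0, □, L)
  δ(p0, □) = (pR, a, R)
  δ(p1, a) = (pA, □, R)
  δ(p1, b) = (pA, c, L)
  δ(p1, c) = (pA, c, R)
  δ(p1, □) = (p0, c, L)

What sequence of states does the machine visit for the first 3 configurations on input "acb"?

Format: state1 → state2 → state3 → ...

Execution trace:
Initial: [p0]acb
Step 1: δ(p0, a) = (p0, c, L) → [p0]□ccb
Step 2: δ(p0, □) = (pR, a, R) → a[pR]ccb

The machine reaches the reject state pR and halts.

State sequence: p0 → p0 → pR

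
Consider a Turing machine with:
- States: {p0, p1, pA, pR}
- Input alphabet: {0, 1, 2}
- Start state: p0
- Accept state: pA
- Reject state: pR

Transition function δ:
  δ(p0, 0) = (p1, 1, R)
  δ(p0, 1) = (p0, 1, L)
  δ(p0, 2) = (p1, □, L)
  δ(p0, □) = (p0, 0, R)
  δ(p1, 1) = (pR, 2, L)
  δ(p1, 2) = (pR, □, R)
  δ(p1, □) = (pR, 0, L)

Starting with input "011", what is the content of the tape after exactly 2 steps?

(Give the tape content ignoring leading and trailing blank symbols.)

Execution trace:
Initial: [p0]011
Step 1: δ(p0, 0) = (p1, 1, R) → 1[p1]11
Step 2: δ(p1, 1) = (pR, 2, L) → [pR]121

The machine reaches the reject state pR and halts.

After 2 steps, the tape (ignoring leading/trailing blanks) is: 121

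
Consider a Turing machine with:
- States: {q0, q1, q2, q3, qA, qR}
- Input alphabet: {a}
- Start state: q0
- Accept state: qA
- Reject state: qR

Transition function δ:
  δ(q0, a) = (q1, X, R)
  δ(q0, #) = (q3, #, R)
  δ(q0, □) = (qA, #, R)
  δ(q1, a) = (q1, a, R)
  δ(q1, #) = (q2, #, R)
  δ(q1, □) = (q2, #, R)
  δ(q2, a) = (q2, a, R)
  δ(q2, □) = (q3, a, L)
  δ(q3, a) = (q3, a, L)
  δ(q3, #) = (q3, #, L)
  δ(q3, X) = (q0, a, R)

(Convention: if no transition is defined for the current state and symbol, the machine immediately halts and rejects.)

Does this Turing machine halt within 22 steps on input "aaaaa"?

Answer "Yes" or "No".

Execution trace:
Initial: [q0]aaaaa
Step 1: δ(q0, a) = (q1, X, R) → X[q1]aaaa
Step 2: δ(q1, a) = (q1, a, R) → Xa[q1]aaa
Step 3: δ(q1, a) = (q1, a, R) → Xaa[q1]aa
Step 4: δ(q1, a) = (q1, a, R) → Xaaa[q1]a
Step 5: δ(q1, a) = (q1, a, R) → Xaaaa[q1]□
Step 6: δ(q1, □) = (q2, #, R) → Xaaaa#[q2]□
Step 7: δ(q2, □) = (q3, a, L) → Xaaaa[q3]#a
Step 8: δ(q3, #) = (q3, #, L) → Xaaa[q3]a#a
Step 9: δ(q3, a) = (q3, a, L) → Xaa[q3]aa#a
Step 10: δ(q3, a) = (q3, a, L) → Xa[q3]aaa#a
Step 11: δ(q3, a) = (q3, a, L) → X[q3]aaaa#a
Step 12: δ(q3, a) = (q3, a, L) → [q3]Xaaaa#a
Step 13: δ(q3, X) = (q0, a, R) → a[q0]aaaa#a
Step 14: δ(q0, a) = (q1, X, R) → aX[q1]aaa#a
Step 15: δ(q1, a) = (q1, a, R) → aXa[q1]aa#a
Step 16: δ(q1, a) = (q1, a, R) → aXaa[q1]a#a
Step 17: δ(q1, a) = (q1, a, R) → aXaaa[q1]#a
Step 18: δ(q1, #) = (q2, #, R) → aXaaa#[q2]a
Step 19: δ(q2, a) = (q2, a, R) → aXaaa#a[q2]□
Step 20: δ(q2, □) = (q3, a, L) → aXaaa#[q3]aa
Step 21: δ(q3, a) = (q3, a, L) → aXaaa[q3]#aa
Step 22: δ(q3, #) = (q3, #, L) → aXaa[q3]a#aa

The machine has not reached a halting state after 22 steps.
The machine did not halt within the 22-step bound.

Answer: No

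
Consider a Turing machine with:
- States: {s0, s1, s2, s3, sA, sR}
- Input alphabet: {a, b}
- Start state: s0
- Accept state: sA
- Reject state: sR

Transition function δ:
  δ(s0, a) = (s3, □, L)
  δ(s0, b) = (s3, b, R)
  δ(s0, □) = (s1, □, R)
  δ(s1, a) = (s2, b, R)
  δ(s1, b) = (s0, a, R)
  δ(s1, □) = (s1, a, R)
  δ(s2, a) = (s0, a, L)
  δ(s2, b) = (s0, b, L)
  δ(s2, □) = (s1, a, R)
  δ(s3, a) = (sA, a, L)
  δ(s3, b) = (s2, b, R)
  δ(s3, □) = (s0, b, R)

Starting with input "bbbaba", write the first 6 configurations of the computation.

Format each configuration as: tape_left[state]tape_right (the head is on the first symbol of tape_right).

Transitions applied:
Step 1: δ(s0, b) = (s3, b, R)
Step 2: δ(s3, b) = (s2, b, R)
Step 3: δ(s2, b) = (s0, b, L)
Step 4: δ(s0, b) = (s3, b, R)
Step 5: δ(s3, b) = (s2, b, R)

The first 6 configurations are:
[s0]bbbaba ⊢ b[s3]bbaba ⊢ bb[s2]baba ⊢ b[s0]bbaba ⊢ bb[s3]baba ⊢ bbb[s2]aba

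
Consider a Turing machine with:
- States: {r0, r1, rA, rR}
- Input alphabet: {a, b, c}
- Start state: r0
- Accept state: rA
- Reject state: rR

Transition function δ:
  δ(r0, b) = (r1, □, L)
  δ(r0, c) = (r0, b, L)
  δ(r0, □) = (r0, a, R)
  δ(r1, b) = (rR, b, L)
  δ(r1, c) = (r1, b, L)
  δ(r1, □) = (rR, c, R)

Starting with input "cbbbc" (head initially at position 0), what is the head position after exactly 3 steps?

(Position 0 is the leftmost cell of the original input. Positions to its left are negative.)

Execution trace (head position shown):
Step 0: [r0]cbbbc  (head at position 0)
Step 1: move left → [r0]□bbbbc  (head at position -1)
Step 2: move right → a[r0]bbbbc  (head at position 0)
Step 3: move left → [r1]a□bbbc  (head at position -1)

After 3 steps, the head is at position -1.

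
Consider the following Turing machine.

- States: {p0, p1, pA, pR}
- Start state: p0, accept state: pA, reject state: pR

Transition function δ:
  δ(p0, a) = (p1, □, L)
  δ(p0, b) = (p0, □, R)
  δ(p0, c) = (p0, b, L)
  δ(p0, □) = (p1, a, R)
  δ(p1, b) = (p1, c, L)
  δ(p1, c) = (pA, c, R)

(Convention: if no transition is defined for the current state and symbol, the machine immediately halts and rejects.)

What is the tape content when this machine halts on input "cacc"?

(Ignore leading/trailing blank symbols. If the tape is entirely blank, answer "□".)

Execution trace:
Initial: [p0]cacc
Step 1: δ(p0, c) = (p0, b, L) → [p0]□bacc
Step 2: δ(p0, □) = (p1, a, R) → a[p1]bacc
Step 3: δ(p1, b) = (p1, c, L) → [p1]acacc

No transition is defined for δ(p1, a). By convention the machine halts and rejects.

Final tape (ignoring leading/trailing blanks): acacc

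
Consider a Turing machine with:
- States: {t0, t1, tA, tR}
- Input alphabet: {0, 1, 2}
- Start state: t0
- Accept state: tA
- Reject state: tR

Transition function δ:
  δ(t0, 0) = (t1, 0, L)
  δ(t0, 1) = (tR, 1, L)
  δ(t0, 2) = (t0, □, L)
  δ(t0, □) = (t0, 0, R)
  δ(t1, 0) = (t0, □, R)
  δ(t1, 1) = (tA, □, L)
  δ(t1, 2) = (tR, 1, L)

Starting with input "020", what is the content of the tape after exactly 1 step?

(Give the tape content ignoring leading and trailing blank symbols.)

Execution trace:
Initial: [t0]020
Step 1: δ(t0, 0) = (t1, 0, L) → [t1]□020

No transition is defined for δ(t1, □). By convention the machine halts and rejects.

After 1 step, the tape (ignoring leading/trailing blanks) is: 020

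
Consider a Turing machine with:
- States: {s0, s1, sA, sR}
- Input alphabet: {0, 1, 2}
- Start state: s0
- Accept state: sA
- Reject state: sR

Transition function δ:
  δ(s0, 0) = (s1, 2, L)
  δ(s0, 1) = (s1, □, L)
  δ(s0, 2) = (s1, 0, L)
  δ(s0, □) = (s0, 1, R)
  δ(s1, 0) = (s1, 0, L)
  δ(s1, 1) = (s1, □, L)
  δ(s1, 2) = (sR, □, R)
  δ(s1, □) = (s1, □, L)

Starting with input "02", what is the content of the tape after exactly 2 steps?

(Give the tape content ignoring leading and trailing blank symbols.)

Execution trace:
Initial: [s0]02
Step 1: δ(s0, 0) = (s1, 2, L) → [s1]□22
Step 2: δ(s1, □) = (s1, □, L) → [s1]□□22

After 2 steps, the tape (ignoring leading/trailing blanks) is: 22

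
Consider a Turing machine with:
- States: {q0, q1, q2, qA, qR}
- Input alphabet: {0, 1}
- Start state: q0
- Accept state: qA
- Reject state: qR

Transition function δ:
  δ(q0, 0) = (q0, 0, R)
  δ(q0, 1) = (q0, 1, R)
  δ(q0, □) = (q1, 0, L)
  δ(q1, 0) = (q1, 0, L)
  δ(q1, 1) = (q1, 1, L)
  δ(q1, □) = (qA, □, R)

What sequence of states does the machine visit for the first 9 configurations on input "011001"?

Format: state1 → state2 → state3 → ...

Execution trace:
Initial: [q0]011001
Step 1: δ(q0, 0) = (q0, 0, R) → 0[q0]11001
Step 2: δ(q0, 1) = (q0, 1, R) → 01[q0]1001
Step 3: δ(q0, 1) = (q0, 1, R) → 011[q0]001
Step 4: δ(q0, 0) = (q0, 0, R) → 0110[q0]01
Step 5: δ(q0, 0) = (q0, 0, R) → 01100[q0]1
Step 6: δ(q0, 1) = (q0, 1, R) → 011001[q0]□
Step 7: δ(q0, □) = (q1, 0, L) → 01100[q1]10
Step 8: δ(q1, 1) = (q1, 1, L) → 0110[q1]010

State sequence: q0 → q0 → q0 → q0 → q0 → q0 → q0 → q1 → q1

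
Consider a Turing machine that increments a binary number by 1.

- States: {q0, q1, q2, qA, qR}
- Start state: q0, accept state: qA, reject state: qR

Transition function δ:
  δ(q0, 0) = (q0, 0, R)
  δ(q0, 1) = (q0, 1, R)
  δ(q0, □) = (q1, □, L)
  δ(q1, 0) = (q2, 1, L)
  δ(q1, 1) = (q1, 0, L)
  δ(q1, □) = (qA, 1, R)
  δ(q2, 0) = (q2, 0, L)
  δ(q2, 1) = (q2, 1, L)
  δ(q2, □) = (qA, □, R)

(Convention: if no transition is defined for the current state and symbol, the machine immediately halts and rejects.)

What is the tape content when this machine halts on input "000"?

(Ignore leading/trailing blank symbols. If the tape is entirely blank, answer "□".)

Execution trace:
Initial: [q0]000
Step 1: δ(q0, 0) = (q0, 0, R) → 0[q0]00
Step 2: δ(q0, 0) = (q0, 0, R) → 00[q0]0
Step 3: δ(q0, 0) = (q0, 0, R) → 000[q0]□
Step 4: δ(q0, □) = (q1, □, L) → 00[q1]0□
Step 5: δ(q1, 0) = (q2, 1, L) → 0[q2]01□
Step 6: δ(q2, 0) = (q2, 0, L) → [q2]001□
Step 7: δ(q2, 0) = (q2, 0, L) → [q2]□001□
Step 8: δ(q2, □) = (qA, □, R) → □[qA]001□

The machine reaches the accept state qA and halts.

Final tape (ignoring leading/trailing blanks): 001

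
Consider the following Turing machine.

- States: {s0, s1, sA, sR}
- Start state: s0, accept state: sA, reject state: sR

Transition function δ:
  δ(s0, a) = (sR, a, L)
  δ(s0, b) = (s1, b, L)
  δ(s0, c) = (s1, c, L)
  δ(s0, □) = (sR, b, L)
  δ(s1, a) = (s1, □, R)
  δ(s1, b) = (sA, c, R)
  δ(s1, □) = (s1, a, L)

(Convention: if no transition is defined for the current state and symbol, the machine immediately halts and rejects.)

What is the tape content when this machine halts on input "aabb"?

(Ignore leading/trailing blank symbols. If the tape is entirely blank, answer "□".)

Execution trace:
Initial: [s0]aabb
Step 1: δ(s0, a) = (sR, a, L) → [sR]□aabb

The machine reaches the reject state sR and halts.

Final tape (ignoring leading/trailing blanks): aabb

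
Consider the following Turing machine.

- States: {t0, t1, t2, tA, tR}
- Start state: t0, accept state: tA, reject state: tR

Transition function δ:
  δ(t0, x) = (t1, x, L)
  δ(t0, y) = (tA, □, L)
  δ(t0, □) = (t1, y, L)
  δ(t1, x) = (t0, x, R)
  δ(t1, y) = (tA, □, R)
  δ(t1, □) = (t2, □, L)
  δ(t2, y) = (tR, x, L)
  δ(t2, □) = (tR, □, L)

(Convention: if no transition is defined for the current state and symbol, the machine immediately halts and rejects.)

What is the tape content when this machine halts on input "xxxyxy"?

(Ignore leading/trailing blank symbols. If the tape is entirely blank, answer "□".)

Execution trace:
Initial: [t0]xxxyxy
Step 1: δ(t0, x) = (t1, x, L) → [t1]□xxxyxy
Step 2: δ(t1, □) = (t2, □, L) → [t2]□□xxxyxy
Step 3: δ(t2, □) = (tR, □, L) → [tR]□□□xxxyxy

The machine reaches the reject state tR and halts.

Final tape (ignoring leading/trailing blanks): xxxyxy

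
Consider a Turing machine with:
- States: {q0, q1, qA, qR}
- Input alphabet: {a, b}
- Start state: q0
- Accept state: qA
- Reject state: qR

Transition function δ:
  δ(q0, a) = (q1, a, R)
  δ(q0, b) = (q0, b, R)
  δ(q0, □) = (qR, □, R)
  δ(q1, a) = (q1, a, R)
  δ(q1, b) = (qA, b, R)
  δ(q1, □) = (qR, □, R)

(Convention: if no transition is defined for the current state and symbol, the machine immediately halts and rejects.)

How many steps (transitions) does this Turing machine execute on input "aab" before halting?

Execution trace:
Initial: [q0]aab
Step 1: δ(q0, a) = (q1, a, R) → a[q1]ab
Step 2: δ(q1, a) = (q1, a, R) → aa[q1]b
Step 3: δ(q1, b) = (qA, b, R) → aab[qA]□

The machine reaches the accept state qA and halts.

The machine executed 3 steps before halting.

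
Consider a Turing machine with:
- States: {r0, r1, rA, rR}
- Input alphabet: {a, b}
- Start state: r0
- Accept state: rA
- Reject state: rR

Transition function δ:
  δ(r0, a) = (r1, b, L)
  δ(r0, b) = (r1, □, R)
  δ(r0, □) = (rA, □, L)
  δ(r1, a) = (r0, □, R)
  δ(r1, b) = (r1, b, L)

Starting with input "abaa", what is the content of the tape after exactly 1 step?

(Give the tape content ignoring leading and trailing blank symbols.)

Execution trace:
Initial: [r0]abaa
Step 1: δ(r0, a) = (r1, b, L) → [r1]□bbaa

No transition is defined for δ(r1, □). By convention the machine halts and rejects.

After 1 step, the tape (ignoring leading/trailing blanks) is: bbaa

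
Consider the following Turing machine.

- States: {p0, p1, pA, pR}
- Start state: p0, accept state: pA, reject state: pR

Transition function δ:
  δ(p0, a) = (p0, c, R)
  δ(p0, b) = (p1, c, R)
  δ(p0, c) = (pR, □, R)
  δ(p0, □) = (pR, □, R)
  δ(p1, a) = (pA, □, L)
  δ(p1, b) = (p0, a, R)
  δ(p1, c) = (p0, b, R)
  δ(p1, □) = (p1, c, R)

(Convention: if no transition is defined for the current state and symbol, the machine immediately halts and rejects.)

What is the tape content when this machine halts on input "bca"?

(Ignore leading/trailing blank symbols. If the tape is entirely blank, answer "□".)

Execution trace:
Initial: [p0]bca
Step 1: δ(p0, b) = (p1, c, R) → c[p1]ca
Step 2: δ(p1, c) = (p0, b, R) → cb[p0]a
Step 3: δ(p0, a) = (p0, c, R) → cbc[p0]□
Step 4: δ(p0, □) = (pR, □, R) → cbc□[pR]□

The machine reaches the reject state pR and halts.

Final tape (ignoring leading/trailing blanks): cbc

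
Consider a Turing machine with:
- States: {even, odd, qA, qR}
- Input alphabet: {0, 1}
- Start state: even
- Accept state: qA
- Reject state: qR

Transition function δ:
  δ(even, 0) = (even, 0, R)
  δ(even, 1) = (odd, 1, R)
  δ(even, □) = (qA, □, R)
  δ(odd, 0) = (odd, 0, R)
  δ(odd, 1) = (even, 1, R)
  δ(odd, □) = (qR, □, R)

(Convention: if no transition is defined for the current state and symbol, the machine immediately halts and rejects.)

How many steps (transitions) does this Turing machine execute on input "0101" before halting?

Execution trace:
Initial: [even]0101
Step 1: δ(even, 0) = (even, 0, R) → 0[even]101
Step 2: δ(even, 1) = (odd, 1, R) → 01[odd]01
Step 3: δ(odd, 0) = (odd, 0, R) → 010[odd]1
Step 4: δ(odd, 1) = (even, 1, R) → 0101[even]□
Step 5: δ(even, □) = (qA, □, R) → 0101□[qA]□

The machine reaches the accept state qA and halts.

The machine executed 5 steps before halting.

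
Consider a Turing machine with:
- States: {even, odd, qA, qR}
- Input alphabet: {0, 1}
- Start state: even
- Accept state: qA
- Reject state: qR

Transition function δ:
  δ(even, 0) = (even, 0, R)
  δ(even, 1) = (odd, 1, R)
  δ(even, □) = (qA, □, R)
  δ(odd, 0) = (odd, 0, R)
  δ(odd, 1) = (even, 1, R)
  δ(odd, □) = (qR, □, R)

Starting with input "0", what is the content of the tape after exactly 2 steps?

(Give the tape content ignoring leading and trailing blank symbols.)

Execution trace:
Initial: [even]0
Step 1: δ(even, 0) = (even, 0, R) → 0[even]□
Step 2: δ(even, □) = (qA, □, R) → 0□[qA]□

The machine reaches the accept state qA and halts.

After 2 steps, the tape (ignoring leading/trailing blanks) is: 0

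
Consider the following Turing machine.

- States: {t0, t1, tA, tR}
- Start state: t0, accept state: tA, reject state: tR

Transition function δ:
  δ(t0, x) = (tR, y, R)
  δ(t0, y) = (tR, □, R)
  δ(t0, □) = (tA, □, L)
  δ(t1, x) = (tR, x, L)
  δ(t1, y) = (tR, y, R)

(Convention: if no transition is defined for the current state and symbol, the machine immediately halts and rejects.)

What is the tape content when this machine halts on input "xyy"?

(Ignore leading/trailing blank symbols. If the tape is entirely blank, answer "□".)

Execution trace:
Initial: [t0]xyy
Step 1: δ(t0, x) = (tR, y, R) → y[tR]yy

The machine reaches the reject state tR and halts.

Final tape (ignoring leading/trailing blanks): yyy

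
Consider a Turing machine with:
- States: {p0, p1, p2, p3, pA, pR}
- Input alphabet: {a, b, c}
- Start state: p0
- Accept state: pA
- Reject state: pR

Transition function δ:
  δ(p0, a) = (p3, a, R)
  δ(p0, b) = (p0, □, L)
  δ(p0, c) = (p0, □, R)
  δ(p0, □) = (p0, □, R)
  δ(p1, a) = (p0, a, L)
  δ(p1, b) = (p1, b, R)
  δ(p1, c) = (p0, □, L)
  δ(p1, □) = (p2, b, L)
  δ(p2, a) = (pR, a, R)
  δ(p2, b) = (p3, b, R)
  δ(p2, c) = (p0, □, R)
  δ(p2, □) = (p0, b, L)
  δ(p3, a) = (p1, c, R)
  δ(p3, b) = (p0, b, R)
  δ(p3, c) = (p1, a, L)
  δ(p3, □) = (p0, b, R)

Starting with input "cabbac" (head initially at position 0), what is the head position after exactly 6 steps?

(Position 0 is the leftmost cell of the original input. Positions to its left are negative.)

Execution trace (head position shown):
Step 0: [p0]cabbac  (head at position 0)
Step 1: move right → □[p0]abbac  (head at position 1)
Step 2: move right → □a[p3]bbac  (head at position 2)
Step 3: move right → □ab[p0]bac  (head at position 3)
Step 4: move left → □a[p0]b□ac  (head at position 2)
Step 5: move left → □[p0]a□□ac  (head at position 1)
Step 6: move right → □a[p3]□□ac  (head at position 2)

After 6 steps, the head is at position 2.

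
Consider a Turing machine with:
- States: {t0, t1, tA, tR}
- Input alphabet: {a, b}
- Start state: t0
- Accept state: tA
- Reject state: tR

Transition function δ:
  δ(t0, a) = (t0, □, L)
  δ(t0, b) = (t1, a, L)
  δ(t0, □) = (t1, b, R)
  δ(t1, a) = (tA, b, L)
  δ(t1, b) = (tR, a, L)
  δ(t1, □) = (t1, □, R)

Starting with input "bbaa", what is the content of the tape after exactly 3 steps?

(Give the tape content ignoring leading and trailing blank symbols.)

Execution trace:
Initial: [t0]bbaa
Step 1: δ(t0, b) = (t1, a, L) → [t1]□abaa
Step 2: δ(t1, □) = (t1, □, R) → □[t1]abaa
Step 3: δ(t1, a) = (tA, b, L) → [tA]□bbaa

The machine reaches the accept state tA and halts.

After 3 steps, the tape (ignoring leading/trailing blanks) is: bbaa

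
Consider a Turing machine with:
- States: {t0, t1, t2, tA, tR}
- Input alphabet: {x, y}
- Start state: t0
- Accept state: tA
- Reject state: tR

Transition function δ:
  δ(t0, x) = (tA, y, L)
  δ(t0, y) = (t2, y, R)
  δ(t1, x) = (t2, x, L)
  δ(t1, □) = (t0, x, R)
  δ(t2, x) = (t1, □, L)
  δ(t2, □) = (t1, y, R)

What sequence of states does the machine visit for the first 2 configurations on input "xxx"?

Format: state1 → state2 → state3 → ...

Execution trace:
Initial: [t0]xxx
Step 1: δ(t0, x) = (tA, y, L) → [tA]□yxx

The machine reaches the accept state tA and halts.

State sequence: t0 → tA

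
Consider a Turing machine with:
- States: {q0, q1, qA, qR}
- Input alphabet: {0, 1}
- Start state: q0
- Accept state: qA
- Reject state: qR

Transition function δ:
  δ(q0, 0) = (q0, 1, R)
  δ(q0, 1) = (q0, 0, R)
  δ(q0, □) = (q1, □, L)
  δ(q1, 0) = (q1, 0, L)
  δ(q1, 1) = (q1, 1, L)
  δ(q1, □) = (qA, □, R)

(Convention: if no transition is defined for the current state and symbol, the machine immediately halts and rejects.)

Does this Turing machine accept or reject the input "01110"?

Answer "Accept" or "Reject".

Execution trace:
Initial: [q0]01110
Step 1: δ(q0, 0) = (q0, 1, R) → 1[q0]1110
Step 2: δ(q0, 1) = (q0, 0, R) → 10[q0]110
Step 3: δ(q0, 1) = (q0, 0, R) → 100[q0]10
Step 4: δ(q0, 1) = (q0, 0, R) → 1000[q0]0
Step 5: δ(q0, 0) = (q0, 1, R) → 10001[q0]□
Step 6: δ(q0, □) = (q1, □, L) → 1000[q1]1□
Step 7: δ(q1, 1) = (q1, 1, L) → 100[q1]01□
Step 8: δ(q1, 0) = (q1, 0, L) → 10[q1]001□
Step 9: δ(q1, 0) = (q1, 0, L) → 1[q1]0001□
Step 10: δ(q1, 0) = (q1, 0, L) → [q1]10001□
Step 11: δ(q1, 1) = (q1, 1, L) → [q1]□10001□
Step 12: δ(q1, □) = (qA, □, R) → □[qA]10001□

The machine reaches the accept state qA and halts.

Answer: Accept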